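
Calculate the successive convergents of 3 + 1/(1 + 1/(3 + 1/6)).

3/1, 4/1, 15/4, 94/25

Using the convergent recurrence p_i = a_i*p_{i-1} + p_{i-2}, q_i = a_i*q_{i-1} + q_{i-2} with p_{-2}=0, p_{-1}=1, q_{-2}=1, q_{-1}=0:
  i=0: a_0=3, p_0 = 3*1 + 0 = 3, q_0 = 3*0 + 1 = 1.
  i=1: a_1=1, p_1 = 1*3 + 1 = 4, q_1 = 1*1 + 0 = 1.
  i=2: a_2=3, p_2 = 3*4 + 3 = 15, q_2 = 3*1 + 1 = 4.
  i=3: a_3=6, p_3 = 6*15 + 4 = 94, q_3 = 6*4 + 1 = 25.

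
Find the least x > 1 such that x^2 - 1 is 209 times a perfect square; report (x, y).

First expand sqrt(209) as a continued fraction. With x_i = (sqrt(209) + m_i)/d_i and (m_0, d_0) = (0, 1): a_0 = floor(sqrt(209)) = 14, since 14^2 = 196 <= 209 < 225 = 15^2.
Iterate m_{i+1} = d_i*a_i - m_i, d_{i+1} = (209 - m_{i+1}^2)/d_i, a_{i+1} = floor((a_0 + m_{i+1})/d_{i+1}):
  m_1 = 1*14 - 0 = 14, d_1 = (209 - 14^2)/1 = 13/1 = 13, a_1 = floor((14 + 14)/13) = 2.
  m_2 = 13*2 - 14 = 12, d_2 = (209 - 12^2)/13 = 65/13 = 5, a_2 = floor((14 + 12)/5) = 5.
  m_3 = 5*5 - 12 = 13, d_3 = (209 - 13^2)/5 = 40/5 = 8, a_3 = floor((14 + 13)/8) = 3.
  m_4 = 8*3 - 13 = 11, d_4 = (209 - 11^2)/8 = 88/8 = 11, a_4 = floor((14 + 11)/11) = 2.
  m_5 = 11*2 - 11 = 11, d_5 = (209 - 11^2)/11 = 88/11 = 8, a_5 = floor((14 + 11)/8) = 3.
  m_6 = 8*3 - 11 = 13, d_6 = (209 - 13^2)/8 = 40/8 = 5, a_6 = floor((14 + 13)/5) = 5.
  m_7 = 5*5 - 13 = 12, d_7 = (209 - 12^2)/5 = 65/5 = 13, a_7 = floor((14 + 12)/13) = 2.
  m_8 = 13*2 - 12 = 14, d_8 = (209 - 14^2)/13 = 13/13 = 1, a_8 = floor((14 + 14)/1) = 28.
  m_9 = 1*28 - 14 = 14, d_9 = (209 - 14^2)/1 = 13/1 = 13: (m_9, d_9) = (m_1, d_1) = (14, 13), so from here the quotients repeat a_1, ..., a_8; the period length is 8.
So sqrt(209) = [14; (2, 5, 3, 2, 3, 5, 2, 28)] with period length k = 8.
k is even, so the fundamental solution of x^2 - 209y^2 = 1 is (p_{k-1}, q_{k-1}) = (p_7, q_7); compute convergents through index 7.
Convergents (p_i = a_i*p_{i-1} + p_{i-2}, q_i = a_i*q_{i-1} + q_{i-2} with p_{-2}=0, p_{-1}=1, q_{-2}=1, q_{-1}=0):
  i=0: a_0=14, p_0 = 14*1 + 0 = 14, q_0 = 14*0 + 1 = 1.
  i=1: a_1=2, p_1 = 2*14 + 1 = 29, q_1 = 2*1 + 0 = 2.
  i=2: a_2=5, p_2 = 5*29 + 14 = 159, q_2 = 5*2 + 1 = 11.
  i=3: a_3=3, p_3 = 3*159 + 29 = 506, q_3 = 3*11 + 2 = 35.
  i=4: a_4=2, p_4 = 2*506 + 159 = 1171, q_4 = 2*35 + 11 = 81.
  i=5: a_5=3, p_5 = 3*1171 + 506 = 4019, q_5 = 3*81 + 35 = 278.
  i=6: a_6=5, p_6 = 5*4019 + 1171 = 21266, q_6 = 5*278 + 81 = 1471.
  i=7: a_7=2, p_7 = 2*21266 + 4019 = 46551, q_7 = 2*1471 + 278 = 3220.
Check: 46551^2 - 209*3220^2 = 2166995601 - 2166995600 = 1, so (x, y) = (46551, 3220) solves the equation, and by the theorem it is the least positive solution.

(x, y) = (46551, 3220)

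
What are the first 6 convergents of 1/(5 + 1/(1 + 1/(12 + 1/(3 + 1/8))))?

0/1, 1/5, 1/6, 13/77, 40/237, 333/1973

Using the convergent recurrence p_i = a_i*p_{i-1} + p_{i-2}, q_i = a_i*q_{i-1} + q_{i-2} with p_{-2}=0, p_{-1}=1, q_{-2}=1, q_{-1}=0:
  i=0: a_0=0, p_0 = 0*1 + 0 = 0, q_0 = 0*0 + 1 = 1.
  i=1: a_1=5, p_1 = 5*0 + 1 = 1, q_1 = 5*1 + 0 = 5.
  i=2: a_2=1, p_2 = 1*1 + 0 = 1, q_2 = 1*5 + 1 = 6.
  i=3: a_3=12, p_3 = 12*1 + 1 = 13, q_3 = 12*6 + 5 = 77.
  i=4: a_4=3, p_4 = 3*13 + 1 = 40, q_4 = 3*77 + 6 = 237.
  i=5: a_5=8, p_5 = 8*40 + 13 = 333, q_5 = 8*237 + 77 = 1973.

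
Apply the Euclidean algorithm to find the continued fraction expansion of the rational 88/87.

Run the Euclidean algorithm on 88 and 87; the successive quotients are the partial quotients a_0, a_1, ... (each step inverts the fractional part left over by the previous one):
  88 = 1*87 + 1, so a_0 = 1.
  87 = 87*1 + 0, so a_1 = 87.
The remainder reaches 0 after 2 divisions, so the expansion has 2 partial quotients, read off in order.

[1; 87]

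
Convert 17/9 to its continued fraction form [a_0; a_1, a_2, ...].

[1; 1, 8]

Run the Euclidean algorithm on 17 and 9; the successive quotients are the partial quotients a_0, a_1, ... (each step inverts the fractional part left over by the previous one):
  17 = 1*9 + 8, so a_0 = 1.
  9 = 1*8 + 1, so a_1 = 1.
  8 = 8*1 + 0, so a_2 = 8.
The remainder reaches 0 after 3 divisions, so the expansion has 3 partial quotients, read off in order.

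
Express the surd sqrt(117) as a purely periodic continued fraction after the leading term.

[10; (1, 4, 2, 4, 1, 20)]

Write x_i = (sqrt(117) + m_i)/d_i with (m_0, d_0) = (0, 1). a_0 = floor(sqrt(117)) = 10, since 10^2 = 100 <= 117 < 121 = 11^2.
Iterate m_{i+1} = d_i*a_i - m_i, d_{i+1} = (117 - m_{i+1}^2)/d_i, a_{i+1} = floor((a_0 + m_{i+1})/d_{i+1}):
  m_1 = 1*10 - 0 = 10, d_1 = (117 - 10^2)/1 = 17/1 = 17, a_1 = floor((10 + 10)/17) = 1.
  m_2 = 17*1 - 10 = 7, d_2 = (117 - 7^2)/17 = 68/17 = 4, a_2 = floor((10 + 7)/4) = 4.
  m_3 = 4*4 - 7 = 9, d_3 = (117 - 9^2)/4 = 36/4 = 9, a_3 = floor((10 + 9)/9) = 2.
  m_4 = 9*2 - 9 = 9, d_4 = (117 - 9^2)/9 = 36/9 = 4, a_4 = floor((10 + 9)/4) = 4.
  m_5 = 4*4 - 9 = 7, d_5 = (117 - 7^2)/4 = 68/4 = 17, a_5 = floor((10 + 7)/17) = 1.
  m_6 = 17*1 - 7 = 10, d_6 = (117 - 10^2)/17 = 17/17 = 1, a_6 = floor((10 + 10)/1) = 20.
  m_7 = 1*20 - 10 = 10, d_7 = (117 - 10^2)/1 = 17/1 = 17: (m_7, d_7) = (m_1, d_1) = (10, 17), so from here the quotients repeat a_1, ..., a_6; the period length is 6.
Hence the expansion of sqrt(117) is a_0 = 10 followed by the repeating block 1, 4, 2, 4, 1, 20 (period 6).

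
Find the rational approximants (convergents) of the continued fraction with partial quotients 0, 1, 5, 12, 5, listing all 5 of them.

0/1, 1/1, 5/6, 61/73, 310/371

Using the convergent recurrence p_i = a_i*p_{i-1} + p_{i-2}, q_i = a_i*q_{i-1} + q_{i-2} with p_{-2}=0, p_{-1}=1, q_{-2}=1, q_{-1}=0:
  i=0: a_0=0, p_0 = 0*1 + 0 = 0, q_0 = 0*0 + 1 = 1.
  i=1: a_1=1, p_1 = 1*0 + 1 = 1, q_1 = 1*1 + 0 = 1.
  i=2: a_2=5, p_2 = 5*1 + 0 = 5, q_2 = 5*1 + 1 = 6.
  i=3: a_3=12, p_3 = 12*5 + 1 = 61, q_3 = 12*6 + 1 = 73.
  i=4: a_4=5, p_4 = 5*61 + 5 = 310, q_4 = 5*73 + 6 = 371.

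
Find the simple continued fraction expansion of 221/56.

Run the Euclidean algorithm on 221 and 56; the successive quotients are the partial quotients a_0, a_1, ... (each step inverts the fractional part left over by the previous one):
  221 = 3*56 + 53, so a_0 = 3.
  56 = 1*53 + 3, so a_1 = 1.
  53 = 17*3 + 2, so a_2 = 17.
  3 = 1*2 + 1, so a_3 = 1.
  2 = 2*1 + 0, so a_4 = 2.
The remainder reaches 0 after 5 divisions, so the expansion has 5 partial quotients, read off in order.

[3; 1, 17, 1, 2]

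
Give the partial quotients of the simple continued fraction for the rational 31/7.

Run the Euclidean algorithm on 31 and 7; the successive quotients are the partial quotients a_0, a_1, ... (each step inverts the fractional part left over by the previous one):
  31 = 4*7 + 3, so a_0 = 4.
  7 = 2*3 + 1, so a_1 = 2.
  3 = 3*1 + 0, so a_2 = 3.
The remainder reaches 0 after 3 divisions, so the expansion has 3 partial quotients, read off in order.

[4; 2, 3]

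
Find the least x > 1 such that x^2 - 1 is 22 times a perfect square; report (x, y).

(x, y) = (197, 42)

First expand sqrt(22) as a continued fraction. With x_i = (sqrt(22) + m_i)/d_i and (m_0, d_0) = (0, 1): a_0 = floor(sqrt(22)) = 4, since 4^2 = 16 <= 22 < 25 = 5^2.
Iterate m_{i+1} = d_i*a_i - m_i, d_{i+1} = (22 - m_{i+1}^2)/d_i, a_{i+1} = floor((a_0 + m_{i+1})/d_{i+1}):
  m_1 = 1*4 - 0 = 4, d_1 = (22 - 4^2)/1 = 6/1 = 6, a_1 = floor((4 + 4)/6) = 1.
  m_2 = 6*1 - 4 = 2, d_2 = (22 - 2^2)/6 = 18/6 = 3, a_2 = floor((4 + 2)/3) = 2.
  m_3 = 3*2 - 2 = 4, d_3 = (22 - 4^2)/3 = 6/3 = 2, a_3 = floor((4 + 4)/2) = 4.
  m_4 = 2*4 - 4 = 4, d_4 = (22 - 4^2)/2 = 6/2 = 3, a_4 = floor((4 + 4)/3) = 2.
  m_5 = 3*2 - 4 = 2, d_5 = (22 - 2^2)/3 = 18/3 = 6, a_5 = floor((4 + 2)/6) = 1.
  m_6 = 6*1 - 2 = 4, d_6 = (22 - 4^2)/6 = 6/6 = 1, a_6 = floor((4 + 4)/1) = 8.
  m_7 = 1*8 - 4 = 4, d_7 = (22 - 4^2)/1 = 6/1 = 6: (m_7, d_7) = (m_1, d_1) = (4, 6), so from here the quotients repeat a_1, ..., a_6; the period length is 6.
So sqrt(22) = [4; (1, 2, 4, 2, 1, 8)] with period length k = 6.
k is even, so the fundamental solution of x^2 - 22y^2 = 1 is (p_{k-1}, q_{k-1}) = (p_5, q_5); compute convergents through index 5.
Convergents (p_i = a_i*p_{i-1} + p_{i-2}, q_i = a_i*q_{i-1} + q_{i-2} with p_{-2}=0, p_{-1}=1, q_{-2}=1, q_{-1}=0):
  i=0: a_0=4, p_0 = 4*1 + 0 = 4, q_0 = 4*0 + 1 = 1.
  i=1: a_1=1, p_1 = 1*4 + 1 = 5, q_1 = 1*1 + 0 = 1.
  i=2: a_2=2, p_2 = 2*5 + 4 = 14, q_2 = 2*1 + 1 = 3.
  i=3: a_3=4, p_3 = 4*14 + 5 = 61, q_3 = 4*3 + 1 = 13.
  i=4: a_4=2, p_4 = 2*61 + 14 = 136, q_4 = 2*13 + 3 = 29.
  i=5: a_5=1, p_5 = 1*136 + 61 = 197, q_5 = 1*29 + 13 = 42.
Check: 197^2 - 22*42^2 = 38809 - 38808 = 1, so (x, y) = (197, 42) solves the equation, and by the theorem it is the least positive solution.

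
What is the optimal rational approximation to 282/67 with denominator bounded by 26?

101/24

Expand x = 282/67 as a continued fraction with the Euclidean algorithm:
  282 = 4*67 + 14, so a_0 = 4.
  67 = 4*14 + 11, so a_1 = 4.
  14 = 1*11 + 3, so a_2 = 1.
  11 = 3*3 + 2, so a_3 = 3.
  3 = 1*2 + 1, so a_4 = 1.
  2 = 2*1 + 0, so a_5 = 2.
so x = [4; 4, 1, 3, 1, 2].
Convergents (p_i = a_i*p_{i-1} + p_{i-2}, q_i = a_i*q_{i-1} + q_{i-2} with p_{-2}=0, p_{-1}=1, q_{-2}=1, q_{-1}=0), until the denominator exceeds 26:
  i=0: a_0=4, p_0 = 4*1 + 0 = 4, q_0 = 4*0 + 1 = 1.
  i=1: a_1=4, p_1 = 4*4 + 1 = 17, q_1 = 4*1 + 0 = 4.
  i=2: a_2=1, p_2 = 1*17 + 4 = 21, q_2 = 1*4 + 1 = 5.
  i=3: a_3=3, p_3 = 3*21 + 17 = 80, q_3 = 3*5 + 4 = 19.
  i=4: a_4=1, p_4 = 1*80 + 21 = 101, q_4 = 1*19 + 5 = 24.
  i=5: a_5=2, p_5 = 2*101 + 80 = 282, q_5 = 2*24 + 19 = 67.
q_5 = 67 > 26, so the last convergent with denominator <= 26 is p_4/q_4 = 101/24.
The closest fraction with denominator <= 26 is either p_4/q_4 or the intermediate fraction (k*p_4 + p_3)/(k*q_4 + q_3) with the largest k >= 1 whose denominator stays <= 26; these approach x as k grows, and every other convergent or intermediate fraction in range is farther away.
Largest k: floor((26 - q_3)/q_4) = floor((26 - 19)/24) = 0.
Since k = 0, no intermediate fraction beyond p_4/q_4 has denominator <= 26, so the convergent 101/24 is the closest (its error is |282*24 - 101*67|/(67*24) = 1/1608).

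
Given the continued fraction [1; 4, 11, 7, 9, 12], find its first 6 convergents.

1/1, 5/4, 56/45, 397/319, 3629/2916, 43945/35311

Using the convergent recurrence p_i = a_i*p_{i-1} + p_{i-2}, q_i = a_i*q_{i-1} + q_{i-2} with p_{-2}=0, p_{-1}=1, q_{-2}=1, q_{-1}=0:
  i=0: a_0=1, p_0 = 1*1 + 0 = 1, q_0 = 1*0 + 1 = 1.
  i=1: a_1=4, p_1 = 4*1 + 1 = 5, q_1 = 4*1 + 0 = 4.
  i=2: a_2=11, p_2 = 11*5 + 1 = 56, q_2 = 11*4 + 1 = 45.
  i=3: a_3=7, p_3 = 7*56 + 5 = 397, q_3 = 7*45 + 4 = 319.
  i=4: a_4=9, p_4 = 9*397 + 56 = 3629, q_4 = 9*319 + 45 = 2916.
  i=5: a_5=12, p_5 = 12*3629 + 397 = 43945, q_5 = 12*2916 + 319 = 35311.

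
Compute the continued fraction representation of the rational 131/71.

[1; 1, 5, 2, 5]

Run the Euclidean algorithm on 131 and 71; the successive quotients are the partial quotients a_0, a_1, ... (each step inverts the fractional part left over by the previous one):
  131 = 1*71 + 60, so a_0 = 1.
  71 = 1*60 + 11, so a_1 = 1.
  60 = 5*11 + 5, so a_2 = 5.
  11 = 2*5 + 1, so a_3 = 2.
  5 = 5*1 + 0, so a_4 = 5.
The remainder reaches 0 after 5 divisions, so the expansion has 5 partial quotients, read off in order.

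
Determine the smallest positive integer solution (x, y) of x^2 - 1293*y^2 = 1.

(x, y) = (863, 24)

First expand sqrt(1293) as a continued fraction. With x_i = (sqrt(1293) + m_i)/d_i and (m_0, d_0) = (0, 1): a_0 = floor(sqrt(1293)) = 35, since 35^2 = 1225 <= 1293 < 1296 = 36^2.
Iterate m_{i+1} = d_i*a_i - m_i, d_{i+1} = (1293 - m_{i+1}^2)/d_i, a_{i+1} = floor((a_0 + m_{i+1})/d_{i+1}):
  m_1 = 1*35 - 0 = 35, d_1 = (1293 - 35^2)/1 = 68/1 = 68, a_1 = floor((35 + 35)/68) = 1.
  m_2 = 68*1 - 35 = 33, d_2 = (1293 - 33^2)/68 = 204/68 = 3, a_2 = floor((35 + 33)/3) = 22.
  m_3 = 3*22 - 33 = 33, d_3 = (1293 - 33^2)/3 = 204/3 = 68, a_3 = floor((35 + 33)/68) = 1.
  m_4 = 68*1 - 33 = 35, d_4 = (1293 - 35^2)/68 = 68/68 = 1, a_4 = floor((35 + 35)/1) = 70.
  m_5 = 1*70 - 35 = 35, d_5 = (1293 - 35^2)/1 = 68/1 = 68: (m_5, d_5) = (m_1, d_1) = (35, 68), so from here the quotients repeat a_1, ..., a_4; the period length is 4.
So sqrt(1293) = [35; (1, 22, 1, 70)] with period length k = 4.
k is even, so the fundamental solution of x^2 - 1293y^2 = 1 is (p_{k-1}, q_{k-1}) = (p_3, q_3); compute convergents through index 3.
Convergents (p_i = a_i*p_{i-1} + p_{i-2}, q_i = a_i*q_{i-1} + q_{i-2} with p_{-2}=0, p_{-1}=1, q_{-2}=1, q_{-1}=0):
  i=0: a_0=35, p_0 = 35*1 + 0 = 35, q_0 = 35*0 + 1 = 1.
  i=1: a_1=1, p_1 = 1*35 + 1 = 36, q_1 = 1*1 + 0 = 1.
  i=2: a_2=22, p_2 = 22*36 + 35 = 827, q_2 = 22*1 + 1 = 23.
  i=3: a_3=1, p_3 = 1*827 + 36 = 863, q_3 = 1*23 + 1 = 24.
Check: 863^2 - 1293*24^2 = 744769 - 744768 = 1, so (x, y) = (863, 24) solves the equation, and by the theorem it is the least positive solution.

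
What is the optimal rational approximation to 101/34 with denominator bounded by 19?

56/19

Expand x = 101/34 as a continued fraction with the Euclidean algorithm:
  101 = 2*34 + 33, so a_0 = 2.
  34 = 1*33 + 1, so a_1 = 1.
  33 = 33*1 + 0, so a_2 = 33.
so x = [2; 1, 33].
Convergents (p_i = a_i*p_{i-1} + p_{i-2}, q_i = a_i*q_{i-1} + q_{i-2} with p_{-2}=0, p_{-1}=1, q_{-2}=1, q_{-1}=0), until the denominator exceeds 19:
  i=0: a_0=2, p_0 = 2*1 + 0 = 2, q_0 = 2*0 + 1 = 1.
  i=1: a_1=1, p_1 = 1*2 + 1 = 3, q_1 = 1*1 + 0 = 1.
  i=2: a_2=33, p_2 = 33*3 + 2 = 101, q_2 = 33*1 + 1 = 34.
q_2 = 34 > 19, so the last convergent with denominator <= 19 is p_1/q_1 = 3/1.
The closest fraction with denominator <= 19 is either p_1/q_1 or the intermediate fraction (k*p_1 + p_0)/(k*q_1 + q_0) with the largest k >= 1 whose denominator stays <= 19; these approach x as k grows, and every other convergent or intermediate fraction in range is farther away.
Largest k: floor((19 - q_0)/q_1) = floor((19 - 1)/1) = 18.
That gives (18*3 + 2)/(18*1 + 1) = 56/19.
Compare the errors: |x - 3/1| = |101*1 - 3*34|/(34*1) = 1/34, and |x - 56/19| = |101*19 - 56*34|/(34*19) = 15/646.
Cross-multiplying, 15*34 = 510 < 646 = 1*646, so 15/646 is smaller: the intermediate fraction 56/19 is closer to x than 3/1.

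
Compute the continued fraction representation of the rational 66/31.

Run the Euclidean algorithm on 66 and 31; the successive quotients are the partial quotients a_0, a_1, ... (each step inverts the fractional part left over by the previous one):
  66 = 2*31 + 4, so a_0 = 2.
  31 = 7*4 + 3, so a_1 = 7.
  4 = 1*3 + 1, so a_2 = 1.
  3 = 3*1 + 0, so a_3 = 3.
The remainder reaches 0 after 4 divisions, so the expansion has 4 partial quotients, read off in order.

[2; 7, 1, 3]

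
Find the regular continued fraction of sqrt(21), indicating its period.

[4; (1, 1, 2, 1, 1, 8)]

Write x_i = (sqrt(21) + m_i)/d_i with (m_0, d_0) = (0, 1). a_0 = floor(sqrt(21)) = 4, since 4^2 = 16 <= 21 < 25 = 5^2.
Iterate m_{i+1} = d_i*a_i - m_i, d_{i+1} = (21 - m_{i+1}^2)/d_i, a_{i+1} = floor((a_0 + m_{i+1})/d_{i+1}):
  m_1 = 1*4 - 0 = 4, d_1 = (21 - 4^2)/1 = 5/1 = 5, a_1 = floor((4 + 4)/5) = 1.
  m_2 = 5*1 - 4 = 1, d_2 = (21 - 1^2)/5 = 20/5 = 4, a_2 = floor((4 + 1)/4) = 1.
  m_3 = 4*1 - 1 = 3, d_3 = (21 - 3^2)/4 = 12/4 = 3, a_3 = floor((4 + 3)/3) = 2.
  m_4 = 3*2 - 3 = 3, d_4 = (21 - 3^2)/3 = 12/3 = 4, a_4 = floor((4 + 3)/4) = 1.
  m_5 = 4*1 - 3 = 1, d_5 = (21 - 1^2)/4 = 20/4 = 5, a_5 = floor((4 + 1)/5) = 1.
  m_6 = 5*1 - 1 = 4, d_6 = (21 - 4^2)/5 = 5/5 = 1, a_6 = floor((4 + 4)/1) = 8.
  m_7 = 1*8 - 4 = 4, d_7 = (21 - 4^2)/1 = 5/1 = 5: (m_7, d_7) = (m_1, d_1) = (4, 5), so from here the quotients repeat a_1, ..., a_6; the period length is 6.
Hence the expansion of sqrt(21) is a_0 = 4 followed by the repeating block 1, 1, 2, 1, 1, 8 (period 6).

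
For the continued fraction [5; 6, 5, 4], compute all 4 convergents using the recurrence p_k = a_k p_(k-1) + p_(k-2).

5/1, 31/6, 160/31, 671/130

Using the convergent recurrence p_i = a_i*p_{i-1} + p_{i-2}, q_i = a_i*q_{i-1} + q_{i-2} with p_{-2}=0, p_{-1}=1, q_{-2}=1, q_{-1}=0:
  i=0: a_0=5, p_0 = 5*1 + 0 = 5, q_0 = 5*0 + 1 = 1.
  i=1: a_1=6, p_1 = 6*5 + 1 = 31, q_1 = 6*1 + 0 = 6.
  i=2: a_2=5, p_2 = 5*31 + 5 = 160, q_2 = 5*6 + 1 = 31.
  i=3: a_3=4, p_3 = 4*160 + 31 = 671, q_3 = 4*31 + 6 = 130.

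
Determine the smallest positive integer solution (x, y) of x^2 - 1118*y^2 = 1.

First expand sqrt(1118) as a continued fraction. With x_i = (sqrt(1118) + m_i)/d_i and (m_0, d_0) = (0, 1): a_0 = floor(sqrt(1118)) = 33, since 33^2 = 1089 <= 1118 < 1156 = 34^2.
Iterate m_{i+1} = d_i*a_i - m_i, d_{i+1} = (1118 - m_{i+1}^2)/d_i, a_{i+1} = floor((a_0 + m_{i+1})/d_{i+1}):
  m_1 = 1*33 - 0 = 33, d_1 = (1118 - 33^2)/1 = 29/1 = 29, a_1 = floor((33 + 33)/29) = 2.
  m_2 = 29*2 - 33 = 25, d_2 = (1118 - 25^2)/29 = 493/29 = 17, a_2 = floor((33 + 25)/17) = 3.
  m_3 = 17*3 - 25 = 26, d_3 = (1118 - 26^2)/17 = 442/17 = 26, a_3 = floor((33 + 26)/26) = 2.
  m_4 = 26*2 - 26 = 26, d_4 = (1118 - 26^2)/26 = 442/26 = 17, a_4 = floor((33 + 26)/17) = 3.
  m_5 = 17*3 - 26 = 25, d_5 = (1118 - 25^2)/17 = 493/17 = 29, a_5 = floor((33 + 25)/29) = 2.
  m_6 = 29*2 - 25 = 33, d_6 = (1118 - 33^2)/29 = 29/29 = 1, a_6 = floor((33 + 33)/1) = 66.
  m_7 = 1*66 - 33 = 33, d_7 = (1118 - 33^2)/1 = 29/1 = 29: (m_7, d_7) = (m_1, d_1) = (33, 29), so from here the quotients repeat a_1, ..., a_6; the period length is 6.
So sqrt(1118) = [33; (2, 3, 2, 3, 2, 66)] with period length k = 6.
k is even, so the fundamental solution of x^2 - 1118y^2 = 1 is (p_{k-1}, q_{k-1}) = (p_5, q_5); compute convergents through index 5.
Convergents (p_i = a_i*p_{i-1} + p_{i-2}, q_i = a_i*q_{i-1} + q_{i-2} with p_{-2}=0, p_{-1}=1, q_{-2}=1, q_{-1}=0):
  i=0: a_0=33, p_0 = 33*1 + 0 = 33, q_0 = 33*0 + 1 = 1.
  i=1: a_1=2, p_1 = 2*33 + 1 = 67, q_1 = 2*1 + 0 = 2.
  i=2: a_2=3, p_2 = 3*67 + 33 = 234, q_2 = 3*2 + 1 = 7.
  i=3: a_3=2, p_3 = 2*234 + 67 = 535, q_3 = 2*7 + 2 = 16.
  i=4: a_4=3, p_4 = 3*535 + 234 = 1839, q_4 = 3*16 + 7 = 55.
  i=5: a_5=2, p_5 = 2*1839 + 535 = 4213, q_5 = 2*55 + 16 = 126.
Check: 4213^2 - 1118*126^2 = 17749369 - 17749368 = 1, so (x, y) = (4213, 126) solves the equation, and by the theorem it is the least positive solution.

(x, y) = (4213, 126)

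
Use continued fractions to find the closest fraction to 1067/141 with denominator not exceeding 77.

Expand x = 1067/141 as a continued fraction with the Euclidean algorithm:
  1067 = 7*141 + 80, so a_0 = 7.
  141 = 1*80 + 61, so a_1 = 1.
  80 = 1*61 + 19, so a_2 = 1.
  61 = 3*19 + 4, so a_3 = 3.
  19 = 4*4 + 3, so a_4 = 4.
  4 = 1*3 + 1, so a_5 = 1.
  3 = 3*1 + 0, so a_6 = 3.
so x = [7; 1, 1, 3, 4, 1, 3].
Convergents (p_i = a_i*p_{i-1} + p_{i-2}, q_i = a_i*q_{i-1} + q_{i-2} with p_{-2}=0, p_{-1}=1, q_{-2}=1, q_{-1}=0), until the denominator exceeds 77:
  i=0: a_0=7, p_0 = 7*1 + 0 = 7, q_0 = 7*0 + 1 = 1.
  i=1: a_1=1, p_1 = 1*7 + 1 = 8, q_1 = 1*1 + 0 = 1.
  i=2: a_2=1, p_2 = 1*8 + 7 = 15, q_2 = 1*1 + 1 = 2.
  i=3: a_3=3, p_3 = 3*15 + 8 = 53, q_3 = 3*2 + 1 = 7.
  i=4: a_4=4, p_4 = 4*53 + 15 = 227, q_4 = 4*7 + 2 = 30.
  i=5: a_5=1, p_5 = 1*227 + 53 = 280, q_5 = 1*30 + 7 = 37.
  i=6: a_6=3, p_6 = 3*280 + 227 = 1067, q_6 = 3*37 + 30 = 141.
q_6 = 141 > 77, so the last convergent with denominator <= 77 is p_5/q_5 = 280/37.
The closest fraction with denominator <= 77 is either p_5/q_5 or the intermediate fraction (k*p_5 + p_4)/(k*q_5 + q_4) with the largest k >= 1 whose denominator stays <= 77; these approach x as k grows, and every other convergent or intermediate fraction in range is farther away.
Largest k: floor((77 - q_4)/q_5) = floor((77 - 30)/37) = 1.
That gives (1*280 + 227)/(1*37 + 30) = 507/67.
Compare the errors: |x - 280/37| = |1067*37 - 280*141|/(141*37) = 1/5217, and |x - 507/67| = |1067*67 - 507*141|/(141*67) = 2/9447.
Cross-multiplying, 1*9447 = 9447 < 10434 = 2*5217, so 1/5217 is smaller: the convergent 280/37 is closer to x than 507/67.

280/37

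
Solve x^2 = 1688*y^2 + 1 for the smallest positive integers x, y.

First expand sqrt(1688) as a continued fraction. With x_i = (sqrt(1688) + m_i)/d_i and (m_0, d_0) = (0, 1): a_0 = floor(sqrt(1688)) = 41, since 41^2 = 1681 <= 1688 < 1764 = 42^2.
Iterate m_{i+1} = d_i*a_i - m_i, d_{i+1} = (1688 - m_{i+1}^2)/d_i, a_{i+1} = floor((a_0 + m_{i+1})/d_{i+1}):
  m_1 = 1*41 - 0 = 41, d_1 = (1688 - 41^2)/1 = 7/1 = 7, a_1 = floor((41 + 41)/7) = 11.
  m_2 = 7*11 - 41 = 36, d_2 = (1688 - 36^2)/7 = 392/7 = 56, a_2 = floor((41 + 36)/56) = 1.
  m_3 = 56*1 - 36 = 20, d_3 = (1688 - 20^2)/56 = 1288/56 = 23, a_3 = floor((41 + 20)/23) = 2.
  m_4 = 23*2 - 20 = 26, d_4 = (1688 - 26^2)/23 = 1012/23 = 44, a_4 = floor((41 + 26)/44) = 1.
  m_5 = 44*1 - 26 = 18, d_5 = (1688 - 18^2)/44 = 1364/44 = 31, a_5 = floor((41 + 18)/31) = 1.
  m_6 = 31*1 - 18 = 13, d_6 = (1688 - 13^2)/31 = 1519/31 = 49, a_6 = floor((41 + 13)/49) = 1.
  m_7 = 49*1 - 13 = 36, d_7 = (1688 - 36^2)/49 = 392/49 = 8, a_7 = floor((41 + 36)/8) = 9.
  m_8 = 8*9 - 36 = 36, d_8 = (1688 - 36^2)/8 = 392/8 = 49, a_8 = floor((41 + 36)/49) = 1.
  m_9 = 49*1 - 36 = 13, d_9 = (1688 - 13^2)/49 = 1519/49 = 31, a_9 = floor((41 + 13)/31) = 1.
  m_10 = 31*1 - 13 = 18, d_10 = (1688 - 18^2)/31 = 1364/31 = 44, a_10 = floor((41 + 18)/44) = 1.
  m_11 = 44*1 - 18 = 26, d_11 = (1688 - 26^2)/44 = 1012/44 = 23, a_11 = floor((41 + 26)/23) = 2.
  m_12 = 23*2 - 26 = 20, d_12 = (1688 - 20^2)/23 = 1288/23 = 56, a_12 = floor((41 + 20)/56) = 1.
  m_13 = 56*1 - 20 = 36, d_13 = (1688 - 36^2)/56 = 392/56 = 7, a_13 = floor((41 + 36)/7) = 11.
  m_14 = 7*11 - 36 = 41, d_14 = (1688 - 41^2)/7 = 7/7 = 1, a_14 = floor((41 + 41)/1) = 82.
  m_15 = 1*82 - 41 = 41, d_15 = (1688 - 41^2)/1 = 7/1 = 7: (m_15, d_15) = (m_1, d_1) = (41, 7), so from here the quotients repeat a_1, ..., a_14; the period length is 14.
So sqrt(1688) = [41; (11, 1, 2, 1, 1, 1, 9, 1, 1, 1, 2, 1, 11, 82)] with period length k = 14.
k is even, so the fundamental solution of x^2 - 1688y^2 = 1 is (p_{k-1}, q_{k-1}) = (p_13, q_13); compute convergents through index 13.
Convergents (p_i = a_i*p_{i-1} + p_{i-2}, q_i = a_i*q_{i-1} + q_{i-2} with p_{-2}=0, p_{-1}=1, q_{-2}=1, q_{-1}=0):
  i=0: a_0=41, p_0 = 41*1 + 0 = 41, q_0 = 41*0 + 1 = 1.
  i=1: a_1=11, p_1 = 11*41 + 1 = 452, q_1 = 11*1 + 0 = 11.
  i=2: a_2=1, p_2 = 1*452 + 41 = 493, q_2 = 1*11 + 1 = 12.
  i=3: a_3=2, p_3 = 2*493 + 452 = 1438, q_3 = 2*12 + 11 = 35.
  i=4: a_4=1, p_4 = 1*1438 + 493 = 1931, q_4 = 1*35 + 12 = 47.
  i=5: a_5=1, p_5 = 1*1931 + 1438 = 3369, q_5 = 1*47 + 35 = 82.
  i=6: a_6=1, p_6 = 1*3369 + 1931 = 5300, q_6 = 1*82 + 47 = 129.
  i=7: a_7=9, p_7 = 9*5300 + 3369 = 51069, q_7 = 9*129 + 82 = 1243.
  i=8: a_8=1, p_8 = 1*51069 + 5300 = 56369, q_8 = 1*1243 + 129 = 1372.
  i=9: a_9=1, p_9 = 1*56369 + 51069 = 107438, q_9 = 1*1372 + 1243 = 2615.
  i=10: a_10=1, p_10 = 1*107438 + 56369 = 163807, q_10 = 1*2615 + 1372 = 3987.
  i=11: a_11=2, p_11 = 2*163807 + 107438 = 435052, q_11 = 2*3987 + 2615 = 10589.
  i=12: a_12=1, p_12 = 1*435052 + 163807 = 598859, q_12 = 1*10589 + 3987 = 14576.
  i=13: a_13=11, p_13 = 11*598859 + 435052 = 7022501, q_13 = 11*14576 + 10589 = 170925.
Check: 7022501^2 - 1688*170925^2 = 49315520295001 - 49315520295000 = 1, so (x, y) = (7022501, 170925) solves the equation, and by the theorem it is the least positive solution.

(x, y) = (7022501, 170925)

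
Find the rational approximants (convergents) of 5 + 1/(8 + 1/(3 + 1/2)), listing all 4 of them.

Using the convergent recurrence p_i = a_i*p_{i-1} + p_{i-2}, q_i = a_i*q_{i-1} + q_{i-2} with p_{-2}=0, p_{-1}=1, q_{-2}=1, q_{-1}=0:
  i=0: a_0=5, p_0 = 5*1 + 0 = 5, q_0 = 5*0 + 1 = 1.
  i=1: a_1=8, p_1 = 8*5 + 1 = 41, q_1 = 8*1 + 0 = 8.
  i=2: a_2=3, p_2 = 3*41 + 5 = 128, q_2 = 3*8 + 1 = 25.
  i=3: a_3=2, p_3 = 2*128 + 41 = 297, q_3 = 2*25 + 8 = 58.

5/1, 41/8, 128/25, 297/58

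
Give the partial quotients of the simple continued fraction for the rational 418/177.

Run the Euclidean algorithm on 418 and 177; the successive quotients are the partial quotients a_0, a_1, ... (each step inverts the fractional part left over by the previous one):
  418 = 2*177 + 64, so a_0 = 2.
  177 = 2*64 + 49, so a_1 = 2.
  64 = 1*49 + 15, so a_2 = 1.
  49 = 3*15 + 4, so a_3 = 3.
  15 = 3*4 + 3, so a_4 = 3.
  4 = 1*3 + 1, so a_5 = 1.
  3 = 3*1 + 0, so a_6 = 3.
The remainder reaches 0 after 7 divisions, so the expansion has 7 partial quotients, read off in order.

[2; 2, 1, 3, 3, 1, 3]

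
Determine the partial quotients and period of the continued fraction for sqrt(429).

Write x_i = (sqrt(429) + m_i)/d_i with (m_0, d_0) = (0, 1). a_0 = floor(sqrt(429)) = 20, since 20^2 = 400 <= 429 < 441 = 21^2.
Iterate m_{i+1} = d_i*a_i - m_i, d_{i+1} = (429 - m_{i+1}^2)/d_i, a_{i+1} = floor((a_0 + m_{i+1})/d_{i+1}):
  m_1 = 1*20 - 0 = 20, d_1 = (429 - 20^2)/1 = 29/1 = 29, a_1 = floor((20 + 20)/29) = 1.
  m_2 = 29*1 - 20 = 9, d_2 = (429 - 9^2)/29 = 348/29 = 12, a_2 = floor((20 + 9)/12) = 2.
  m_3 = 12*2 - 9 = 15, d_3 = (429 - 15^2)/12 = 204/12 = 17, a_3 = floor((20 + 15)/17) = 2.
  m_4 = 17*2 - 15 = 19, d_4 = (429 - 19^2)/17 = 68/17 = 4, a_4 = floor((20 + 19)/4) = 9.
  m_5 = 4*9 - 19 = 17, d_5 = (429 - 17^2)/4 = 140/4 = 35, a_5 = floor((20 + 17)/35) = 1.
  m_6 = 35*1 - 17 = 18, d_6 = (429 - 18^2)/35 = 105/35 = 3, a_6 = floor((20 + 18)/3) = 12.
  m_7 = 3*12 - 18 = 18, d_7 = (429 - 18^2)/3 = 105/3 = 35, a_7 = floor((20 + 18)/35) = 1.
  m_8 = 35*1 - 18 = 17, d_8 = (429 - 17^2)/35 = 140/35 = 4, a_8 = floor((20 + 17)/4) = 9.
  m_9 = 4*9 - 17 = 19, d_9 = (429 - 19^2)/4 = 68/4 = 17, a_9 = floor((20 + 19)/17) = 2.
  m_10 = 17*2 - 19 = 15, d_10 = (429 - 15^2)/17 = 204/17 = 12, a_10 = floor((20 + 15)/12) = 2.
  m_11 = 12*2 - 15 = 9, d_11 = (429 - 9^2)/12 = 348/12 = 29, a_11 = floor((20 + 9)/29) = 1.
  m_12 = 29*1 - 9 = 20, d_12 = (429 - 20^2)/29 = 29/29 = 1, a_12 = floor((20 + 20)/1) = 40.
  m_13 = 1*40 - 20 = 20, d_13 = (429 - 20^2)/1 = 29/1 = 29: (m_13, d_13) = (m_1, d_1) = (20, 29), so from here the quotients repeat a_1, ..., a_12; the period length is 12.
Hence the expansion of sqrt(429) is a_0 = 20 followed by the repeating block 1, 2, 2, 9, 1, 12, 1, 9, 2, 2, 1, 40 (period 12).

[20; (1, 2, 2, 9, 1, 12, 1, 9, 2, 2, 1, 40)]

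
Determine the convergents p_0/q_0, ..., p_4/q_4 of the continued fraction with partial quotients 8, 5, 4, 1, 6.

8/1, 41/5, 172/21, 213/26, 1450/177

Using the convergent recurrence p_i = a_i*p_{i-1} + p_{i-2}, q_i = a_i*q_{i-1} + q_{i-2} with p_{-2}=0, p_{-1}=1, q_{-2}=1, q_{-1}=0:
  i=0: a_0=8, p_0 = 8*1 + 0 = 8, q_0 = 8*0 + 1 = 1.
  i=1: a_1=5, p_1 = 5*8 + 1 = 41, q_1 = 5*1 + 0 = 5.
  i=2: a_2=4, p_2 = 4*41 + 8 = 172, q_2 = 4*5 + 1 = 21.
  i=3: a_3=1, p_3 = 1*172 + 41 = 213, q_3 = 1*21 + 5 = 26.
  i=4: a_4=6, p_4 = 6*213 + 172 = 1450, q_4 = 6*26 + 21 = 177.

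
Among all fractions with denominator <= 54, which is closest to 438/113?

Expand x = 438/113 as a continued fraction with the Euclidean algorithm:
  438 = 3*113 + 99, so a_0 = 3.
  113 = 1*99 + 14, so a_1 = 1.
  99 = 7*14 + 1, so a_2 = 7.
  14 = 14*1 + 0, so a_3 = 14.
so x = [3; 1, 7, 14].
Convergents (p_i = a_i*p_{i-1} + p_{i-2}, q_i = a_i*q_{i-1} + q_{i-2} with p_{-2}=0, p_{-1}=1, q_{-2}=1, q_{-1}=0), until the denominator exceeds 54:
  i=0: a_0=3, p_0 = 3*1 + 0 = 3, q_0 = 3*0 + 1 = 1.
  i=1: a_1=1, p_1 = 1*3 + 1 = 4, q_1 = 1*1 + 0 = 1.
  i=2: a_2=7, p_2 = 7*4 + 3 = 31, q_2 = 7*1 + 1 = 8.
  i=3: a_3=14, p_3 = 14*31 + 4 = 438, q_3 = 14*8 + 1 = 113.
q_3 = 113 > 54, so the last convergent with denominator <= 54 is p_2/q_2 = 31/8.
The closest fraction with denominator <= 54 is either p_2/q_2 or the intermediate fraction (k*p_2 + p_1)/(k*q_2 + q_1) with the largest k >= 1 whose denominator stays <= 54; these approach x as k grows, and every other convergent or intermediate fraction in range is farther away.
Largest k: floor((54 - q_1)/q_2) = floor((54 - 1)/8) = 6.
That gives (6*31 + 4)/(6*8 + 1) = 190/49.
Compare the errors: |x - 31/8| = |438*8 - 31*113|/(113*8) = 1/904, and |x - 190/49| = |438*49 - 190*113|/(113*49) = 8/5537.
Cross-multiplying, 1*5537 = 5537 < 7232 = 8*904, so 1/904 is smaller: the convergent 31/8 is closer to x than 190/49.

31/8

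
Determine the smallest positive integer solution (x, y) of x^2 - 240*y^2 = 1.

First expand sqrt(240) as a continued fraction. With x_i = (sqrt(240) + m_i)/d_i and (m_0, d_0) = (0, 1): a_0 = floor(sqrt(240)) = 15, since 15^2 = 225 <= 240 < 256 = 16^2.
Iterate m_{i+1} = d_i*a_i - m_i, d_{i+1} = (240 - m_{i+1}^2)/d_i, a_{i+1} = floor((a_0 + m_{i+1})/d_{i+1}):
  m_1 = 1*15 - 0 = 15, d_1 = (240 - 15^2)/1 = 15/1 = 15, a_1 = floor((15 + 15)/15) = 2.
  m_2 = 15*2 - 15 = 15, d_2 = (240 - 15^2)/15 = 15/15 = 1, a_2 = floor((15 + 15)/1) = 30.
  m_3 = 1*30 - 15 = 15, d_3 = (240 - 15^2)/1 = 15/1 = 15: (m_3, d_3) = (m_1, d_1) = (15, 15), so from here the quotients repeat a_1, a_2; the period length is 2.
So sqrt(240) = [15; (2, 30)] with period length k = 2.
k is even, so the fundamental solution of x^2 - 240y^2 = 1 is (p_{k-1}, q_{k-1}) = (p_1, q_1); compute convergents through index 1.
Convergents (p_i = a_i*p_{i-1} + p_{i-2}, q_i = a_i*q_{i-1} + q_{i-2} with p_{-2}=0, p_{-1}=1, q_{-2}=1, q_{-1}=0):
  i=0: a_0=15, p_0 = 15*1 + 0 = 15, q_0 = 15*0 + 1 = 1.
  i=1: a_1=2, p_1 = 2*15 + 1 = 31, q_1 = 2*1 + 0 = 2.
Check: 31^2 - 240*2^2 = 961 - 960 = 1, so (x, y) = (31, 2) solves the equation, and by the theorem it is the least positive solution.

(x, y) = (31, 2)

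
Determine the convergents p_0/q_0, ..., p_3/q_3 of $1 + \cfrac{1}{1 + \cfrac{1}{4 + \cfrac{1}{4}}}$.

Using the convergent recurrence p_i = a_i*p_{i-1} + p_{i-2}, q_i = a_i*q_{i-1} + q_{i-2} with p_{-2}=0, p_{-1}=1, q_{-2}=1, q_{-1}=0:
  i=0: a_0=1, p_0 = 1*1 + 0 = 1, q_0 = 1*0 + 1 = 1.
  i=1: a_1=1, p_1 = 1*1 + 1 = 2, q_1 = 1*1 + 0 = 1.
  i=2: a_2=4, p_2 = 4*2 + 1 = 9, q_2 = 4*1 + 1 = 5.
  i=3: a_3=4, p_3 = 4*9 + 2 = 38, q_3 = 4*5 + 1 = 21.

1/1, 2/1, 9/5, 38/21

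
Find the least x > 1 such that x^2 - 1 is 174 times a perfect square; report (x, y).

(x, y) = (1451, 110)

First expand sqrt(174) as a continued fraction. With x_i = (sqrt(174) + m_i)/d_i and (m_0, d_0) = (0, 1): a_0 = floor(sqrt(174)) = 13, since 13^2 = 169 <= 174 < 196 = 14^2.
Iterate m_{i+1} = d_i*a_i - m_i, d_{i+1} = (174 - m_{i+1}^2)/d_i, a_{i+1} = floor((a_0 + m_{i+1})/d_{i+1}):
  m_1 = 1*13 - 0 = 13, d_1 = (174 - 13^2)/1 = 5/1 = 5, a_1 = floor((13 + 13)/5) = 5.
  m_2 = 5*5 - 13 = 12, d_2 = (174 - 12^2)/5 = 30/5 = 6, a_2 = floor((13 + 12)/6) = 4.
  m_3 = 6*4 - 12 = 12, d_3 = (174 - 12^2)/6 = 30/6 = 5, a_3 = floor((13 + 12)/5) = 5.
  m_4 = 5*5 - 12 = 13, d_4 = (174 - 13^2)/5 = 5/5 = 1, a_4 = floor((13 + 13)/1) = 26.
  m_5 = 1*26 - 13 = 13, d_5 = (174 - 13^2)/1 = 5/1 = 5: (m_5, d_5) = (m_1, d_1) = (13, 5), so from here the quotients repeat a_1, ..., a_4; the period length is 4.
So sqrt(174) = [13; (5, 4, 5, 26)] with period length k = 4.
k is even, so the fundamental solution of x^2 - 174y^2 = 1 is (p_{k-1}, q_{k-1}) = (p_3, q_3); compute convergents through index 3.
Convergents (p_i = a_i*p_{i-1} + p_{i-2}, q_i = a_i*q_{i-1} + q_{i-2} with p_{-2}=0, p_{-1}=1, q_{-2}=1, q_{-1}=0):
  i=0: a_0=13, p_0 = 13*1 + 0 = 13, q_0 = 13*0 + 1 = 1.
  i=1: a_1=5, p_1 = 5*13 + 1 = 66, q_1 = 5*1 + 0 = 5.
  i=2: a_2=4, p_2 = 4*66 + 13 = 277, q_2 = 4*5 + 1 = 21.
  i=3: a_3=5, p_3 = 5*277 + 66 = 1451, q_3 = 5*21 + 5 = 110.
Check: 1451^2 - 174*110^2 = 2105401 - 2105400 = 1, so (x, y) = (1451, 110) solves the equation, and by the theorem it is the least positive solution.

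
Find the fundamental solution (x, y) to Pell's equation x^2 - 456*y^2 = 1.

(x, y) = (1025, 48)

First expand sqrt(456) as a continued fraction. With x_i = (sqrt(456) + m_i)/d_i and (m_0, d_0) = (0, 1): a_0 = floor(sqrt(456)) = 21, since 21^2 = 441 <= 456 < 484 = 22^2.
Iterate m_{i+1} = d_i*a_i - m_i, d_{i+1} = (456 - m_{i+1}^2)/d_i, a_{i+1} = floor((a_0 + m_{i+1})/d_{i+1}):
  m_1 = 1*21 - 0 = 21, d_1 = (456 - 21^2)/1 = 15/1 = 15, a_1 = floor((21 + 21)/15) = 2.
  m_2 = 15*2 - 21 = 9, d_2 = (456 - 9^2)/15 = 375/15 = 25, a_2 = floor((21 + 9)/25) = 1.
  m_3 = 25*1 - 9 = 16, d_3 = (456 - 16^2)/25 = 200/25 = 8, a_3 = floor((21 + 16)/8) = 4.
  m_4 = 8*4 - 16 = 16, d_4 = (456 - 16^2)/8 = 200/8 = 25, a_4 = floor((21 + 16)/25) = 1.
  m_5 = 25*1 - 16 = 9, d_5 = (456 - 9^2)/25 = 375/25 = 15, a_5 = floor((21 + 9)/15) = 2.
  m_6 = 15*2 - 9 = 21, d_6 = (456 - 21^2)/15 = 15/15 = 1, a_6 = floor((21 + 21)/1) = 42.
  m_7 = 1*42 - 21 = 21, d_7 = (456 - 21^2)/1 = 15/1 = 15: (m_7, d_7) = (m_1, d_1) = (21, 15), so from here the quotients repeat a_1, ..., a_6; the period length is 6.
So sqrt(456) = [21; (2, 1, 4, 1, 2, 42)] with period length k = 6.
k is even, so the fundamental solution of x^2 - 456y^2 = 1 is (p_{k-1}, q_{k-1}) = (p_5, q_5); compute convergents through index 5.
Convergents (p_i = a_i*p_{i-1} + p_{i-2}, q_i = a_i*q_{i-1} + q_{i-2} with p_{-2}=0, p_{-1}=1, q_{-2}=1, q_{-1}=0):
  i=0: a_0=21, p_0 = 21*1 + 0 = 21, q_0 = 21*0 + 1 = 1.
  i=1: a_1=2, p_1 = 2*21 + 1 = 43, q_1 = 2*1 + 0 = 2.
  i=2: a_2=1, p_2 = 1*43 + 21 = 64, q_2 = 1*2 + 1 = 3.
  i=3: a_3=4, p_3 = 4*64 + 43 = 299, q_3 = 4*3 + 2 = 14.
  i=4: a_4=1, p_4 = 1*299 + 64 = 363, q_4 = 1*14 + 3 = 17.
  i=5: a_5=2, p_5 = 2*363 + 299 = 1025, q_5 = 2*17 + 14 = 48.
Check: 1025^2 - 456*48^2 = 1050625 - 1050624 = 1, so (x, y) = (1025, 48) solves the equation, and by the theorem it is the least positive solution.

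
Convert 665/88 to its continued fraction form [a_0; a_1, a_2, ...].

[7; 1, 1, 3, 1, 9]

Run the Euclidean algorithm on 665 and 88; the successive quotients are the partial quotients a_0, a_1, ... (each step inverts the fractional part left over by the previous one):
  665 = 7*88 + 49, so a_0 = 7.
  88 = 1*49 + 39, so a_1 = 1.
  49 = 1*39 + 10, so a_2 = 1.
  39 = 3*10 + 9, so a_3 = 3.
  10 = 1*9 + 1, so a_4 = 1.
  9 = 9*1 + 0, so a_5 = 9.
The remainder reaches 0 after 6 divisions, so the expansion has 6 partial quotients, read off in order.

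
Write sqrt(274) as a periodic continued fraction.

Write x_i = (sqrt(274) + m_i)/d_i with (m_0, d_0) = (0, 1). a_0 = floor(sqrt(274)) = 16, since 16^2 = 256 <= 274 < 289 = 17^2.
Iterate m_{i+1} = d_i*a_i - m_i, d_{i+1} = (274 - m_{i+1}^2)/d_i, a_{i+1} = floor((a_0 + m_{i+1})/d_{i+1}):
  m_1 = 1*16 - 0 = 16, d_1 = (274 - 16^2)/1 = 18/1 = 18, a_1 = floor((16 + 16)/18) = 1.
  m_2 = 18*1 - 16 = 2, d_2 = (274 - 2^2)/18 = 270/18 = 15, a_2 = floor((16 + 2)/15) = 1.
  m_3 = 15*1 - 2 = 13, d_3 = (274 - 13^2)/15 = 105/15 = 7, a_3 = floor((16 + 13)/7) = 4.
  m_4 = 7*4 - 13 = 15, d_4 = (274 - 15^2)/7 = 49/7 = 7, a_4 = floor((16 + 15)/7) = 4.
  m_5 = 7*4 - 15 = 13, d_5 = (274 - 13^2)/7 = 105/7 = 15, a_5 = floor((16 + 13)/15) = 1.
  m_6 = 15*1 - 13 = 2, d_6 = (274 - 2^2)/15 = 270/15 = 18, a_6 = floor((16 + 2)/18) = 1.
  m_7 = 18*1 - 2 = 16, d_7 = (274 - 16^2)/18 = 18/18 = 1, a_7 = floor((16 + 16)/1) = 32.
  m_8 = 1*32 - 16 = 16, d_8 = (274 - 16^2)/1 = 18/1 = 18: (m_8, d_8) = (m_1, d_1) = (16, 18), so from here the quotients repeat a_1, ..., a_7; the period length is 7.
Hence the expansion of sqrt(274) is a_0 = 16 followed by the repeating block 1, 1, 4, 4, 1, 1, 32 (period 7).

[16; (1, 1, 4, 4, 1, 1, 32)]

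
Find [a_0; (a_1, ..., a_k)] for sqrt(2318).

[48; (6, 1, 6, 1, 1, 4, 1, 1, 6, 1, 6, 96)]

Write x_i = (sqrt(2318) + m_i)/d_i with (m_0, d_0) = (0, 1). a_0 = floor(sqrt(2318)) = 48, since 48^2 = 2304 <= 2318 < 2401 = 49^2.
Iterate m_{i+1} = d_i*a_i - m_i, d_{i+1} = (2318 - m_{i+1}^2)/d_i, a_{i+1} = floor((a_0 + m_{i+1})/d_{i+1}):
  m_1 = 1*48 - 0 = 48, d_1 = (2318 - 48^2)/1 = 14/1 = 14, a_1 = floor((48 + 48)/14) = 6.
  m_2 = 14*6 - 48 = 36, d_2 = (2318 - 36^2)/14 = 1022/14 = 73, a_2 = floor((48 + 36)/73) = 1.
  m_3 = 73*1 - 36 = 37, d_3 = (2318 - 37^2)/73 = 949/73 = 13, a_3 = floor((48 + 37)/13) = 6.
  m_4 = 13*6 - 37 = 41, d_4 = (2318 - 41^2)/13 = 637/13 = 49, a_4 = floor((48 + 41)/49) = 1.
  m_5 = 49*1 - 41 = 8, d_5 = (2318 - 8^2)/49 = 2254/49 = 46, a_5 = floor((48 + 8)/46) = 1.
  m_6 = 46*1 - 8 = 38, d_6 = (2318 - 38^2)/46 = 874/46 = 19, a_6 = floor((48 + 38)/19) = 4.
  m_7 = 19*4 - 38 = 38, d_7 = (2318 - 38^2)/19 = 874/19 = 46, a_7 = floor((48 + 38)/46) = 1.
  m_8 = 46*1 - 38 = 8, d_8 = (2318 - 8^2)/46 = 2254/46 = 49, a_8 = floor((48 + 8)/49) = 1.
  m_9 = 49*1 - 8 = 41, d_9 = (2318 - 41^2)/49 = 637/49 = 13, a_9 = floor((48 + 41)/13) = 6.
  m_10 = 13*6 - 41 = 37, d_10 = (2318 - 37^2)/13 = 949/13 = 73, a_10 = floor((48 + 37)/73) = 1.
  m_11 = 73*1 - 37 = 36, d_11 = (2318 - 36^2)/73 = 1022/73 = 14, a_11 = floor((48 + 36)/14) = 6.
  m_12 = 14*6 - 36 = 48, d_12 = (2318 - 48^2)/14 = 14/14 = 1, a_12 = floor((48 + 48)/1) = 96.
  m_13 = 1*96 - 48 = 48, d_13 = (2318 - 48^2)/1 = 14/1 = 14: (m_13, d_13) = (m_1, d_1) = (48, 14), so from here the quotients repeat a_1, ..., a_12; the period length is 12.
Hence the expansion of sqrt(2318) is a_0 = 48 followed by the repeating block 6, 1, 6, 1, 1, 4, 1, 1, 6, 1, 6, 96 (period 12).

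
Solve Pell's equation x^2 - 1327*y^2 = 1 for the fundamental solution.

First expand sqrt(1327) as a continued fraction. With x_i = (sqrt(1327) + m_i)/d_i and (m_0, d_0) = (0, 1): a_0 = floor(sqrt(1327)) = 36, since 36^2 = 1296 <= 1327 < 1369 = 37^2.
Iterate m_{i+1} = d_i*a_i - m_i, d_{i+1} = (1327 - m_{i+1}^2)/d_i, a_{i+1} = floor((a_0 + m_{i+1})/d_{i+1}):
  m_1 = 1*36 - 0 = 36, d_1 = (1327 - 36^2)/1 = 31/1 = 31, a_1 = floor((36 + 36)/31) = 2.
  m_2 = 31*2 - 36 = 26, d_2 = (1327 - 26^2)/31 = 651/31 = 21, a_2 = floor((36 + 26)/21) = 2.
  m_3 = 21*2 - 26 = 16, d_3 = (1327 - 16^2)/21 = 1071/21 = 51, a_3 = floor((36 + 16)/51) = 1.
  m_4 = 51*1 - 16 = 35, d_4 = (1327 - 35^2)/51 = 102/51 = 2, a_4 = floor((36 + 35)/2) = 35.
  m_5 = 2*35 - 35 = 35, d_5 = (1327 - 35^2)/2 = 102/2 = 51, a_5 = floor((36 + 35)/51) = 1.
  m_6 = 51*1 - 35 = 16, d_6 = (1327 - 16^2)/51 = 1071/51 = 21, a_6 = floor((36 + 16)/21) = 2.
  m_7 = 21*2 - 16 = 26, d_7 = (1327 - 26^2)/21 = 651/21 = 31, a_7 = floor((36 + 26)/31) = 2.
  m_8 = 31*2 - 26 = 36, d_8 = (1327 - 36^2)/31 = 31/31 = 1, a_8 = floor((36 + 36)/1) = 72.
  m_9 = 1*72 - 36 = 36, d_9 = (1327 - 36^2)/1 = 31/1 = 31: (m_9, d_9) = (m_1, d_1) = (36, 31), so from here the quotients repeat a_1, ..., a_8; the period length is 8.
So sqrt(1327) = [36; (2, 2, 1, 35, 1, 2, 2, 72)] with period length k = 8.
k is even, so the fundamental solution of x^2 - 1327y^2 = 1 is (p_{k-1}, q_{k-1}) = (p_7, q_7); compute convergents through index 7.
Convergents (p_i = a_i*p_{i-1} + p_{i-2}, q_i = a_i*q_{i-1} + q_{i-2} with p_{-2}=0, p_{-1}=1, q_{-2}=1, q_{-1}=0):
  i=0: a_0=36, p_0 = 36*1 + 0 = 36, q_0 = 36*0 + 1 = 1.
  i=1: a_1=2, p_1 = 2*36 + 1 = 73, q_1 = 2*1 + 0 = 2.
  i=2: a_2=2, p_2 = 2*73 + 36 = 182, q_2 = 2*2 + 1 = 5.
  i=3: a_3=1, p_3 = 1*182 + 73 = 255, q_3 = 1*5 + 2 = 7.
  i=4: a_4=35, p_4 = 35*255 + 182 = 9107, q_4 = 35*7 + 5 = 250.
  i=5: a_5=1, p_5 = 1*9107 + 255 = 9362, q_5 = 1*250 + 7 = 257.
  i=6: a_6=2, p_6 = 2*9362 + 9107 = 27831, q_6 = 2*257 + 250 = 764.
  i=7: a_7=2, p_7 = 2*27831 + 9362 = 65024, q_7 = 2*764 + 257 = 1785.
Check: 65024^2 - 1327*1785^2 = 4228120576 - 4228120575 = 1, so (x, y) = (65024, 1785) solves the equation, and by the theorem it is the least positive solution.

(x, y) = (65024, 1785)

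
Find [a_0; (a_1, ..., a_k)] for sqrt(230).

Write x_i = (sqrt(230) + m_i)/d_i with (m_0, d_0) = (0, 1). a_0 = floor(sqrt(230)) = 15, since 15^2 = 225 <= 230 < 256 = 16^2.
Iterate m_{i+1} = d_i*a_i - m_i, d_{i+1} = (230 - m_{i+1}^2)/d_i, a_{i+1} = floor((a_0 + m_{i+1})/d_{i+1}):
  m_1 = 1*15 - 0 = 15, d_1 = (230 - 15^2)/1 = 5/1 = 5, a_1 = floor((15 + 15)/5) = 6.
  m_2 = 5*6 - 15 = 15, d_2 = (230 - 15^2)/5 = 5/5 = 1, a_2 = floor((15 + 15)/1) = 30.
  m_3 = 1*30 - 15 = 15, d_3 = (230 - 15^2)/1 = 5/1 = 5: (m_3, d_3) = (m_1, d_1) = (15, 5), so from here the quotients repeat a_1, a_2; the period length is 2.
Hence the expansion of sqrt(230) is a_0 = 15 followed by the repeating block 6, 30 (period 2).

[15; (6, 30)]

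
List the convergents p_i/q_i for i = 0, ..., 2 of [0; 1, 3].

Using the convergent recurrence p_i = a_i*p_{i-1} + p_{i-2}, q_i = a_i*q_{i-1} + q_{i-2} with p_{-2}=0, p_{-1}=1, q_{-2}=1, q_{-1}=0:
  i=0: a_0=0, p_0 = 0*1 + 0 = 0, q_0 = 0*0 + 1 = 1.
  i=1: a_1=1, p_1 = 1*0 + 1 = 1, q_1 = 1*1 + 0 = 1.
  i=2: a_2=3, p_2 = 3*1 + 0 = 3, q_2 = 3*1 + 1 = 4.

0/1, 1/1, 3/4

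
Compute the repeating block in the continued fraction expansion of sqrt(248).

Write x_i = (sqrt(248) + m_i)/d_i with (m_0, d_0) = (0, 1). a_0 = floor(sqrt(248)) = 15, since 15^2 = 225 <= 248 < 256 = 16^2.
Iterate m_{i+1} = d_i*a_i - m_i, d_{i+1} = (248 - m_{i+1}^2)/d_i, a_{i+1} = floor((a_0 + m_{i+1})/d_{i+1}):
  m_1 = 1*15 - 0 = 15, d_1 = (248 - 15^2)/1 = 23/1 = 23, a_1 = floor((15 + 15)/23) = 1.
  m_2 = 23*1 - 15 = 8, d_2 = (248 - 8^2)/23 = 184/23 = 8, a_2 = floor((15 + 8)/8) = 2.
  m_3 = 8*2 - 8 = 8, d_3 = (248 - 8^2)/8 = 184/8 = 23, a_3 = floor((15 + 8)/23) = 1.
  m_4 = 23*1 - 8 = 15, d_4 = (248 - 15^2)/23 = 23/23 = 1, a_4 = floor((15 + 15)/1) = 30.
  m_5 = 1*30 - 15 = 15, d_5 = (248 - 15^2)/1 = 23/1 = 23: (m_5, d_5) = (m_1, d_1) = (15, 23), so from here the quotients repeat a_1, ..., a_4; the period length is 4.
Hence the expansion of sqrt(248) is a_0 = 15 followed by the repeating block 1, 2, 1, 30 (period 4).

[15; (1, 2, 1, 30)]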